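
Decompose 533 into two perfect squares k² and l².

We need to find integers k, l > 0 such that k² + l² = 533.
Trying k = 2: l² = 533 - 2² = 533 - 4 = 529
l = 23
Check: 2² + 23² = 4 + 529 = 533 ✓

533 = 2² + 23²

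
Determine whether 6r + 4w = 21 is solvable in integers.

Step 1: Compute gcd(6, 4).
gcd(6, 4) = 2

Step 2: Check divisibility.
Does 2 divide 21? 21 = 2 x 10 + 1, so no.

By the theorem on linear Diophantine equations, 6r + 4w = 21 has integer solutions if and only if gcd(6, 4) divides 21. Since 2 does not divide 21, no solutions exist.

No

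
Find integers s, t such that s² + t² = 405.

We need to find integers s, t > 0 such that s² + t² = 405.
Trying s = 9: t² = 405 - 9² = 405 - 81 = 324
t = 18
Check: 9² + 18² = 81 + 324 = 405 ✓

405 = 9² + 18²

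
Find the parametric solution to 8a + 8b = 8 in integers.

Step 1: Compute gcd(8, 8) = 8.
Since 8 divides 8, solutions exist.

Step 2: Find a particular solution using extended Euclidean algorithm.
We get a₀ = 0, b₀ = 1.
Check: 8*0 + 8*1 = 8 = 8 ✓

Step 3: Write the general solution.
a = 0 + (8/8)t = 0 + 1t
b = 1 - (8/8)t = 1 - 1t
for any integer t.

a = 0 + 1t, b = 1 - 1t for integer t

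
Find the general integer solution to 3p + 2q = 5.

Step 1: Compute gcd(3, 2) = 1.
Since 1 divides 5, solutions exist.

Step 2: Find a particular solution using extended Euclidean algorithm.
We get p₀ = 5, q₀ = -5.
Check: 3*5 + 2*-5 = 5 = 5 ✓

Step 3: Write the general solution.
p = 5 + (2/1)t = 5 + 2t
q = -5 - (3/1)t = -5 - 3t
for any integer t.

p = 5 + 2t, q = -5 - 3t for integer t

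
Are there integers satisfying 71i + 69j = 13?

Step 1: Compute gcd(71, 69).
gcd(71, 69) = 1

Step 2: Check divisibility.
Does 1 divide 13? 13 = 1 x 13, so yes.

By the theorem on linear Diophantine equations, 71i + 69j = 13 has integer solutions if and only if gcd(71, 69) divides 13. Since 1 | 13, solutions exist.

Yes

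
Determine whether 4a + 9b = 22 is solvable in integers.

Step 1: Compute gcd(4, 9).
gcd(4, 9) = 1

Step 2: Check divisibility.
Does 1 divide 22? 22 = 1 x 22, so yes.

By the theorem on linear Diophantine equations, 4a + 9b = 22 has integer solutions if and only if gcd(4, 9) divides 22. Since 1 | 22, solutions exist.

Yes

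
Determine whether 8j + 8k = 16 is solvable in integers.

Step 1: Compute gcd(8, 8).
gcd(8, 8) = 8

Step 2: Check divisibility.
Does 8 divide 16? 16 = 8 x 2, so yes.

By the theorem on linear Diophantine equations, 8j + 8k = 16 has integer solutions if and only if gcd(8, 8) divides 16. Since 8 | 16, solutions exist.

Yes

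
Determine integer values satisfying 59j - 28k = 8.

Step 1: Check solvability.
gcd(59, 28) = 1
Since 1 divides 8, solutions exist.

Step 2: Apply extended Euclidean algorithm to find gcd.
We find integers such that 59*x0 + 28*y0 = 1

Step 3: Scale the particular solution.
Multiply by 8/1 = 8:
j = -72, k = -152

Step 4: Verify.
59*(-72) - 28*(-152) = 8 = 8 ✓

j = -72, k = -152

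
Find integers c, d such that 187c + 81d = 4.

Step 1: Check solvability.
gcd(187, 81) = 1
Since 1 divides 4, solutions exist.

Step 2: Apply extended Euclidean algorithm to find gcd.
We find integers such that 187*x0 + 81*y0 = 1

Step 3: Scale the particular solution.
Multiply by 4/1 = 4:
c = 52, d = -120

Step 4: Verify.
187*(52) + 81*(-120) = 4 = 4 ✓

c = 52, d = -120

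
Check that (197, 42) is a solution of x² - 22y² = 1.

Compute x² = 197² = 38809
Compute 22y² = 22·42² = 22·1764 = 38808
x² - 22y² = 38809 - 38808 = 1
Since this equals 1, (197, 42) is a solution.

Yes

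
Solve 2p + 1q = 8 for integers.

Step 1: Check solvability.
gcd(2, 1) = 1
Since 1 divides 8, solutions exist.

Step 2: Apply extended Euclidean algorithm to find gcd.
We find integers such that 2*x0 + 1*y0 = 1

Step 3: Scale the particular solution.
Multiply by 8/1 = 8:
p = 0, q = 8

Step 4: Verify.
2*(0) + 1*(8) = 8 = 8 ✓

p = 0, q = 8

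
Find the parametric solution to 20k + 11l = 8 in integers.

Step 1: Compute gcd(20, 11) = 1.
Since 1 divides 8, solutions exist.

Step 2: Find a particular solution using extended Euclidean algorithm.
We get k₀ = 40, l₀ = -72.
Check: 20*40 + 11*-72 = 8 = 8 ✓

Step 3: Write the general solution.
k = 40 + (11/1)t = 40 + 11t
l = -72 - (20/1)t = -72 - 20t
for any integer t.

k = 40 + 11t, l = -72 - 20t for integer t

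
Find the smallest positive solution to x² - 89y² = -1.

We need x² = 89y² - 1. Try successive y:
y = 1: x² = 89·1² - 1 = 88, not a perfect square
y = 2: x² = 89·2² - 1 = 355, not a perfect square
y = 3: x² = 89·3² - 1 = 800, not a perfect square
...
y = 53: x² = 89·53² - 1 = 250000 = 500² ✓
Check: 500² - 89·53² = 250000 - 250001 = -1 ✓

x = 500, y = 53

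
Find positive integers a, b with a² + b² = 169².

We need a² + b² = 169² = 28561.
Trying: 119² + 120² = 14161 + 14400 = 28561 ✓

(119, 120, 169)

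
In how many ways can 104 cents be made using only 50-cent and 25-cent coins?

We need non-negative integers (x, y) with 50x + 25y = 104.
For each x from 0 to 2, check if (104 - 50x) is a non-negative multiple of 25.
Solutions (x, y): none
Count: 0

0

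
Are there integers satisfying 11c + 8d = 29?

Step 1: Compute gcd(11, 8).
gcd(11, 8) = 1

Step 2: Check divisibility.
Does 1 divide 29? 29 = 1 x 29, so yes.

By the theorem on linear Diophantine equations, 11c + 8d = 29 has integer solutions if and only if gcd(11, 8) divides 29. Since 1 | 29, solutions exist.

Yes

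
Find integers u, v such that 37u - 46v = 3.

Step 1: Check solvability.
gcd(37, 46) = 1
Since 1 divides 3, solutions exist.

Step 2: Apply extended Euclidean algorithm to find gcd.
We find integers such that 37*x0 + 46*y0 = 1

Step 3: Scale the particular solution.
Multiply by 3/1 = 3:
u = 15, v = 12

Step 4: Verify.
37*(15) - 46*(12) = 3 = 3 ✓

u = 15, v = 12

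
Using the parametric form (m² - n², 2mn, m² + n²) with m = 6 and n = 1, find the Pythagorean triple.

a = m² - n² = 36 - 1 = 35
b = 2mn = 2·6·1 = 12
c = m² + n² = 36 + 1 = 37
Verify: 35² + 12² = 1225 + 144 = 1369 = 37² ✓

(35, 12, 37)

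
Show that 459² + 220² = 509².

Compute a² + b² = 459² + 220² = 210681 + 48400 = 259081
Compute c² = 509² = 259081
Since 259081 = 259081, confirmed.

Yes, it is a Pythagorean triple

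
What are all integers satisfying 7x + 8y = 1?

Step 1: Compute gcd(7, 8) = 1.
Since 1 divides 1, solutions exist.

Step 2: Find a particular solution using extended Euclidean algorithm.
We get x₀ = -1, y₀ = 1.
Check: 7*-1 + 8*1 = 1 = 1 ✓

Step 3: Write the general solution.
x = -1 + (8/1)t = -1 + 8t
y = 1 - (7/1)t = 1 - 7t
for any integer t.

x = -1 + 8t, y = 1 - 7t for integer t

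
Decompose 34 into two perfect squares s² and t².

We need to find integers s, t > 0 such that s² + t² = 34.
Trying s = 3: t² = 34 - 3² = 34 - 9 = 25
t = 5
Check: 3² + 5² = 9 + 25 = 34 ✓

34 = 3² + 5²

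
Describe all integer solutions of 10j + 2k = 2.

Step 1: Compute gcd(10, 2) = 2.
Since 2 divides 2, solutions exist.

Step 2: Find a particular solution using extended Euclidean algorithm.
We get j₀ = 0, k₀ = 1.
Check: 10*0 + 2*1 = 2 = 2 ✓

Step 3: Write the general solution.
j = 0 + (2/2)t = 0 + 1t
k = 1 - (10/2)t = 1 - 5t
for any integer t.

j = 0 + 1t, k = 1 - 5t for integer t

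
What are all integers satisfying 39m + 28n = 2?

Step 1: Compute gcd(39, 28) = 1.
Since 1 divides 2, solutions exist.

Step 2: Find a particular solution using extended Euclidean algorithm.
We get m₀ = -10, n₀ = 14.
Check: 39*-10 + 28*14 = 2 = 2 ✓

Step 3: Write the general solution.
m = -10 + (28/1)t = -10 + 28t
n = 14 - (39/1)t = 14 - 39t
for any integer t.

m = -10 + 28t, n = 14 - 39t for integer t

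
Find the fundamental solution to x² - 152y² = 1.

We seek the smallest positive integers (x, y) with x² - 152y² = 1, i.e., x² = 152y² + 1.
Try successive y values:
y = 1: x² = 152·1² + 1 = 153, not a perfect square
y = 2: x² = 152·2² + 1 = 609, not a perfect square
y = 3: x² = 152·3² + 1 = 1369, x = 37 ✓

Verify: 37² - 152·3² = 1369 - 1368 = 1 ✓

x = 37, y = 3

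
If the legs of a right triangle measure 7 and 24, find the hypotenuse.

c² = a² + b² = 7² + 24² = 49 + 576 = 625
c = 25

25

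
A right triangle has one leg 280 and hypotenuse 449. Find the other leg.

a² = c² - b² = 201601 - 78400 = 123201
a = 351

351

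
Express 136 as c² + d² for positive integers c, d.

We need to find integers c, d > 0 such that c² + d² = 136.
Trying c = 6: d² = 136 - 6² = 136 - 36 = 100
d = 10
Check: 6² + 10² = 36 + 100 = 136 ✓

136 = 6² + 10²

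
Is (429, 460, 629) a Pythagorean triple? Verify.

Compute a² + b² = 429² + 460² = 184041 + 211600 = 395641
Compute c² = 629² = 395641
Since 395641 = 395641, confirmed.

Yes, it is a Pythagorean triple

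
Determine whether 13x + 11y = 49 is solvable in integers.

Step 1: Compute gcd(13, 11).
gcd(13, 11) = 1

Step 2: Check divisibility.
Does 1 divide 49? 49 = 1 x 49, so yes.

By the theorem on linear Diophantine equations, 13x + 11y = 49 has integer solutions if and only if gcd(13, 11) divides 49. Since 1 | 49, solutions exist.

Yes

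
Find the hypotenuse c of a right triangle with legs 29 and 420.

c² = a² + b² = 29² + 420² = 841 + 176400 = 177241
c = 421

421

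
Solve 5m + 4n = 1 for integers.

Step 1: Check solvability.
gcd(5, 4) = 1
Since 1 divides 1, solutions exist.

Step 2: Apply extended Euclidean algorithm to find gcd.
We find integers such that 5*x0 + 4*y0 = 1

Step 3: Scale the particular solution.
Multiply by 1/1 = 1:
m = 1, n = -1

Step 4: Verify.
5*(1) + 4*(-1) = 1 = 1 ✓

m = 1, n = -1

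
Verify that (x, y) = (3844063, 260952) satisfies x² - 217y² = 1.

Compute x² = 3844063² = 14776820347969
Compute 217y² = 217·260952² = 217·68095946304 = 14776820347968
x² - 217y² = 14776820347969 - 14776820347968 = 1
Since this equals 1, (3844063, 260952) is a solution.

Yes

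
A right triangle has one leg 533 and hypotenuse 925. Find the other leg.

b² = c² - a² = 855625 - 284089 = 571536
b = 756

756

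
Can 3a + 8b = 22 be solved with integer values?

Step 1: Compute gcd(3, 8).
gcd(3, 8) = 1

Step 2: Check divisibility.
Does 1 divide 22? 22 = 1 x 22, so yes.

By the theorem on linear Diophantine equations, 3a + 8b = 22 has integer solutions if and only if gcd(3, 8) divides 22. Since 1 | 22, solutions exist.

Yes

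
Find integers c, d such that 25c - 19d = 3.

Step 1: Check solvability.
gcd(25, 19) = 1
Since 1 divides 3, solutions exist.

Step 2: Apply extended Euclidean algorithm to find gcd.
We find integers such that 25*x0 + 19*y0 = 1

Step 3: Scale the particular solution.
Multiply by 3/1 = 3:
c = -9, d = -12

Step 4: Verify.
25*(-9) - 19*(-12) = 3 = 3 ✓

c = -9, d = -12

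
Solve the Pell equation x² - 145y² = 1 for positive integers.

We seek the smallest positive integers (x, y) with x² - 145y² = 1, i.e., x² = 145y² + 1.
Try successive y values:
y = 1: x² = 145·1² + 1 = 146, not a perfect square
y = 2: x² = 145·2² + 1 = 581, not a perfect square
y = 3: x² = 145·3² + 1 = 1306, not a perfect square
... continuing the search (or via continued fractions) ...
y = 24: x² = 145·24² + 1 = 83521, x = 289 ✓

Verify: 289² - 145·24² = 83521 - 83520 = 1 ✓

x = 289, y = 24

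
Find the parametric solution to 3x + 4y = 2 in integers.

Step 1: Compute gcd(3, 4) = 1.
Since 1 divides 2, solutions exist.

Step 2: Find a particular solution using extended Euclidean algorithm.
We get x₀ = -2, y₀ = 2.
Check: 3*-2 + 4*2 = 2 = 2 ✓

Step 3: Write the general solution.
x = -2 + (4/1)t = -2 + 4t
y = 2 - (3/1)t = 2 - 3t
for any integer t.

x = -2 + 4t, y = 2 - 3t for integer t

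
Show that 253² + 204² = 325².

Compute a² + b²:
253² + 204² = 64009 + 41616 = 105625
Compute c²:
325² = 105625
Since 105625 = 105625, it is a Pythagorean triple.

Yes, it is a Pythagorean triple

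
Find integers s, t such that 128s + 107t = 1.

Step 1: Check solvability.
gcd(128, 107) = 1
Since 1 divides 1, solutions exist.

Step 2: Apply extended Euclidean algorithm to find gcd.
We find integers such that 128*x0 + 107*y0 = 1

Step 3: Scale the particular solution.
Multiply by 1/1 = 1:
s = 51, t = -61

Step 4: Verify.
128*(51) + 107*(-61) = 1 = 1 ✓

s = 51, t = -61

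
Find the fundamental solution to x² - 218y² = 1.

We seek the smallest positive integers (x, y) with x² - 218y² = 1, i.e., x² = 218y² + 1.
Try successive y values:
y = 1: x² = 218·1² + 1 = 219, not a perfect square
y = 2: x² = 218·2² + 1 = 873, not a perfect square
y = 3: x² = 218·3² + 1 = 1963, not a perfect square
... continuing the search (or via continued fractions) ...
y = 8534: x² = 218·8534² + 1 = 15876756009, x = 126003 ✓

Verify: 126003² - 218·8534² = 15876756009 - 15876756008 = 1 ✓

x = 126003, y = 8534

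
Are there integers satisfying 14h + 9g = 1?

Step 1: Compute gcd(14, 9).
gcd(14, 9) = 1

Step 2: Check divisibility.
Does 1 divide 1? 1 = 1 x 1, so yes.

By the theorem on linear Diophantine equations, 14h + 9g = 1 has integer solutions if and only if gcd(14, 9) divides 1. Since 1 | 1, solutions exist.

Yes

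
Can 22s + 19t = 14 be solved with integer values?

Step 1: Compute gcd(22, 19).
gcd(22, 19) = 1

Step 2: Check divisibility.
Does 1 divide 14? 14 = 1 x 14, so yes.

By the theorem on linear Diophantine equations, 22s + 19t = 14 has integer solutions if and only if gcd(22, 19) divides 14. Since 1 | 14, solutions exist.

Yes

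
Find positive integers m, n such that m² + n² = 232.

Search for m with 232 - m² a perfect square.
m = 6: 232 - 6² = 232 - 36 = 196 = 14² ✓
So m = 6, n = 14.

m = 6, n = 14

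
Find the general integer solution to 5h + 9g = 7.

Step 1: Compute gcd(5, 9) = 1.
Since 1 divides 7, solutions exist.

Step 2: Find a particular solution using extended Euclidean algorithm.
We get h₀ = 14, g₀ = -7.
Check: 5*14 + 9*-7 = 7 = 7 ✓

Step 3: Write the general solution.
h = 14 + (9/1)t = 14 + 9t
g = -7 - (5/1)t = -7 - 5t
for any integer t.

h = 14 + 9t, g = -7 - 5t for integer t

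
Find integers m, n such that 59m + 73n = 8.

Step 1: Check solvability.
gcd(59, 73) = 1
Since 1 divides 8, solutions exist.

Step 2: Apply extended Euclidean algorithm to find gcd.
We find integers such that 59*x0 + 73*y0 = 1

Step 3: Scale the particular solution.
Multiply by 8/1 = 8:
m = 208, n = -168

Step 4: Verify.
59*(208) + 73*(-168) = 8 = 8 ✓

m = 208, n = -168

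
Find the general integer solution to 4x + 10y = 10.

Step 1: Compute gcd(4, 10) = 2.
Since 2 divides 10, solutions exist.

Step 2: Find a particular solution using extended Euclidean algorithm.
We get x₀ = -10, y₀ = 5.
Check: 4*-10 + 10*5 = 10 = 10 ✓

Step 3: Write the general solution.
x = -10 + (10/2)t = -10 + 5t
y = 5 - (4/2)t = 5 - 2t
for any integer t.

x = -10 + 5t, y = 5 - 2t for integer t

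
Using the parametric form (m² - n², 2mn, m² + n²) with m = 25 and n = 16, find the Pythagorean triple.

a = m² - n² = 25² - 16² = 625 - 256 = 369
b = 2mn = 2·25·16 = 800
c = m² + n² = 625 + 256 = 881
Verify: 369² + 800² = 136161 + 640000 = 776161 = 881² ✓

(369, 800, 881)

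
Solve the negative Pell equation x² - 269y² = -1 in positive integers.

We need x² = 269y² - 1. Try successive y:
y = 1: x² = 269·1² - 1 = 268, not a perfect square
y = 2: x² = 269·2² - 1 = 1075, not a perfect square
y = 3: x² = 269·3² - 1 = 2420, not a perfect square
...
y = 5: x² = 269·5² - 1 = 6724 = 82² ✓
Check: 82² - 269·5² = 6724 - 6725 = -1 ✓

x = 82, y = 5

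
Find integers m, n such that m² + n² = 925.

We need to find integers m, n > 0 such that m² + n² = 925.
Trying m = 5: n² = 925 - 5² = 925 - 25 = 900
n = 30
Check: 5² + 30² = 25 + 900 = 925 ✓

925 = 5² + 30²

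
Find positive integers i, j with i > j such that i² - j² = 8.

Factor: i² - j² = (i+j)(i-j) = 8.
We need two factors of 8 with the same parity.
Use i+j = 4 and i-j = 2 (product 4·2 = 8).
Adding: 2i = 6, so i = 3.
Subtracting: 2j = 2, so j = 1.
Check: 3² - 1² = 9 - 1 = 8 ✓

i = 3, j = 1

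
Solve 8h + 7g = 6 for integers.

Step 1: Check solvability.
gcd(8, 7) = 1
Since 1 divides 6, solutions exist.

Step 2: Apply extended Euclidean algorithm to find gcd.
We find integers such that 8*x0 + 7*y0 = 1

Step 3: Scale the particular solution.
Multiply by 6/1 = 6:
h = 6, g = -6

Step 4: Verify.
8*(6) + 7*(-6) = 6 = 6 ✓

h = 6, g = -6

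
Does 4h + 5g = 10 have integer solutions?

Step 1: Compute gcd(4, 5).
gcd(4, 5) = 1

Step 2: Check divisibility.
Does 1 divide 10? 10 = 1 x 10, so yes.

By the theorem on linear Diophantine equations, 4h + 5g = 10 has integer solutions if and only if gcd(4, 5) divides 10. Since 1 | 10, solutions exist.

Yes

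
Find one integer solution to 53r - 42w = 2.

Step 1: Check solvability.
gcd(53, 42) = 1
Since 1 divides 2, solutions exist.

Step 2: Apply extended Euclidean algorithm to find gcd.
We find integers such that 53*x0 + 42*y0 = 1

Step 3: Scale the particular solution.
Multiply by 2/1 = 2:
r = -38, w = -48

Step 4: Verify.
53*(-38) - 42*(-48) = 2 = 2 ✓

r = -38, w = -48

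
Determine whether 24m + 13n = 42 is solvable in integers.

Step 1: Compute gcd(24, 13).
gcd(24, 13) = 1

Step 2: Check divisibility.
Does 1 divide 42? 42 = 1 x 42, so yes.

By the theorem on linear Diophantine equations, 24m + 13n = 42 has integer solutions if and only if gcd(24, 13) divides 42. Since 1 | 42, solutions exist.

Yes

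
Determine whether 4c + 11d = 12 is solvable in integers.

Step 1: Compute gcd(4, 11).
gcd(4, 11) = 1

Step 2: Check divisibility.
Does 1 divide 12? 12 = 1 x 12, so yes.

By the theorem on linear Diophantine equations, 4c + 11d = 12 has integer solutions if and only if gcd(4, 11) divides 12. Since 1 | 12, solutions exist.

Yes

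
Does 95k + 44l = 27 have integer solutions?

Step 1: Compute gcd(95, 44).
gcd(95, 44) = 1

Step 2: Check divisibility.
Does 1 divide 27? 27 = 1 x 27, so yes.

By the theorem on linear Diophantine equations, 95k + 44l = 27 has integer solutions if and only if gcd(95, 44) divides 27. Since 1 | 27, solutions exist.

Yes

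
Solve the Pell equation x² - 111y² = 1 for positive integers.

We seek the smallest positive integers (x, y) with x² - 111y² = 1, i.e., x² = 111y² + 1.
Try successive y values:
y = 1: x² = 111·1² + 1 = 112, not a perfect square
y = 2: x² = 111·2² + 1 = 445, not a perfect square
y = 3: x² = 111·3² + 1 = 1000, not a perfect square
... continuing the search (or via continued fractions) ...
y = 28: x² = 111·28² + 1 = 87025, x = 295 ✓

Verify: 295² - 111·28² = 87025 - 87024 = 1 ✓

x = 295, y = 28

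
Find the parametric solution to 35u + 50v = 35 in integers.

Step 1: Compute gcd(35, 50) = 5.
Since 5 divides 35, solutions exist.

Step 2: Find a particular solution using extended Euclidean algorithm.
We get u₀ = 21, v₀ = -14.
Check: 35*21 + 50*-14 = 35 = 35 ✓

Step 3: Write the general solution.
u = 21 + (50/5)t = 21 + 10t
v = -14 - (35/5)t = -14 - 7t
for any integer t.

u = 21 + 10t, v = -14 - 7t for integer t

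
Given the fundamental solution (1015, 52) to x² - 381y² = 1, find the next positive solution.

Solutions to x² - Dy² = 1 are generated by powers of (x₀ + y₀√D).
The next solution satisfies x₁ + y₁√381 = (x₀ + y₀√381)², giving:
x₁ = x₀² + 381y₀² = 1015² + 381·52² = 1030225 + 1030224 = 2060449
y₁ = 2x₀y₀ = 2·1015·52 = 105560

Verify: 2060449² - 381·105560² = 4245450081601 - 4245450081600 = 1 ✓

x = 2060449, y = 105560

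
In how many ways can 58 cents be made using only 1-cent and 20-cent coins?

We need non-negative integers (x, y) with 1x + 20y = 58.
For each x from 0 to 58, check if (58 - 1x) is a non-negative multiple of 20.
Solutions (x, y): (18,2), (38,1), (58,0)
Count: 3

3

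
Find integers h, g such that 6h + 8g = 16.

Step 1: Check solvability.
gcd(6, 8) = 2
Since 2 divides 16, solutions exist.

Step 2: Apply extended Euclidean algorithm to find gcd.
We find integers such that 6*x0 + 8*y0 = 2

Step 3: Scale the particular solution.
Multiply by 16/2 = 8:
h = -8, g = 8

Step 4: Verify.
6*(-8) + 8*(8) = 16 = 16 ✓

h = -8, g = 8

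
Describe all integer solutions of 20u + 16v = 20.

Step 1: Compute gcd(20, 16) = 4.
Since 4 divides 20, solutions exist.

Step 2: Find a particular solution using extended Euclidean algorithm.
We get u₀ = 5, v₀ = -5.
Check: 20*5 + 16*-5 = 20 = 20 ✓

Step 3: Write the general solution.
u = 5 + (16/4)t = 5 + 4t
v = -5 - (20/4)t = -5 - 5t
for any integer t.

u = 5 + 4t, v = -5 - 5t for integer t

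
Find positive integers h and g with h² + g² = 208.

We need to find integers h, g > 0 such that h² + g² = 208.
Trying h = 8: g² = 208 - 8² = 208 - 64 = 144
g = 12
Check: 8² + 12² = 64 + 144 = 208 ✓

208 = 8² + 12²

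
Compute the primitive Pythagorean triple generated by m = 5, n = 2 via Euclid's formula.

a = m² - n² = 25 - 4 = 21
b = 2mn = 2·5·2 = 20
c = m² + n² = 25 + 4 = 29
Verify: 21² + 20² = 441 + 400 = 841 = 29² ✓

(21, 20, 29)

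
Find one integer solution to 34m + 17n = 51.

Step 1: Check solvability.
gcd(34, 17) = 17
Since 17 divides 51, solutions exist.

Step 2: Apply extended Euclidean algorithm to find gcd.
We find integers such that 34*x0 + 17*y0 = 17

Step 3: Scale the particular solution.
Multiply by 51/17 = 3:
m = 0, n = 3

Step 4: Verify.
34*(0) + 17*(3) = 51 = 51 ✓

m = 0, n = 3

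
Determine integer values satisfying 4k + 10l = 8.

Step 1: Check solvability.
gcd(4, 10) = 2
Since 2 divides 8, solutions exist.

Step 2: Apply extended Euclidean algorithm to find gcd.
We find integers such that 4*x0 + 10*y0 = 2

Step 3: Scale the particular solution.
Multiply by 8/2 = 4:
k = -8, l = 4

Step 4: Verify.
4*(-8) + 10*(4) = 8 = 8 ✓

k = -8, l = 4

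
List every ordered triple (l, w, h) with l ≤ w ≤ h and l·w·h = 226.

Iterate l from 1 to ⌊226^(1/3)⌋. For each l dividing 226, iterate w ≥ l with w dividing 226/l, and set h = 226/(l·w).
Triples found (2): (1×1×226), (1×2×113)

(1×1×226), (1×2×113)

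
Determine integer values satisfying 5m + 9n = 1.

Step 1: Check solvability.
gcd(5, 9) = 1
Since 1 divides 1, solutions exist.

Step 2: Apply extended Euclidean algorithm to find gcd.
We find integers such that 5*x0 + 9*y0 = 1

Step 3: Scale the particular solution.
Multiply by 1/1 = 1:
m = 2, n = -1

Step 4: Verify.
5*(2) + 9*(-1) = 1 = 1 ✓

m = 2, n = -1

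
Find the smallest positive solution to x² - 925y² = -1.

We need x² = 925y² - 1. Try successive y:
y = 1: x² = 925·1² - 1 = 924, not a perfect square
y = 2: x² = 925·2² - 1 = 3699, not a perfect square
y = 3: x² = 925·3² - 1 = 8324, not a perfect square
...
y = 29: x² = 925·29² - 1 = 777924 = 882² ✓
Check: 882² - 925·29² = 777924 - 777925 = -1 ✓

x = 882, y = 29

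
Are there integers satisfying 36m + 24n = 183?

Step 1: Compute gcd(36, 24).
gcd(36, 24) = 12

Step 2: Check divisibility.
Does 12 divide 183? 183 = 12 x 15 + 3, so no.

By the theorem on linear Diophantine equations, 36m + 24n = 183 has integer solutions if and only if gcd(36, 24) divides 183. Since 12 does not divide 183, no solutions exist.

No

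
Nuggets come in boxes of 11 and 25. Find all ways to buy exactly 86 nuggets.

We need non-negative integers (x, y) with 11x + 25y = 86.
For each x in 0..7, check if 86 - 11x is a non-negative multiple of 25.
x = 1: 25y = 75, y = 3 ✓

(1 boxes of 11, 3 boxes of 25)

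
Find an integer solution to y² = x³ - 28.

Try small integer x values and check whether x³ - 28 is a perfect square.
x = 4: x³ - 28 = 4³ - 28 = 64 - 28 = 36
Is 36 a perfect square? 6² = 36 ✓
So (x, y) = (4, 6) is a solution.

x = 4, y = 6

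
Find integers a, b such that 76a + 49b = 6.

Step 1: Check solvability.
gcd(76, 49) = 1
Since 1 divides 6, solutions exist.

Step 2: Apply extended Euclidean algorithm to find gcd.
We find integers such that 76*x0 + 49*y0 = 1

Step 3: Scale the particular solution.
Multiply by 6/1 = 6:
a = 120, b = -186

Step 4: Verify.
76*(120) + 49*(-186) = 6 = 6 ✓

a = 120, b = -186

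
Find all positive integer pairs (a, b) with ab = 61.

The positive divisors of 61 are: 1, 61.
Each divisor d gives the pair (d, 61/d):
(1, 61), (61, 1)

(1, 61), (61, 1)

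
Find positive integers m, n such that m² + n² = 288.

Search for m with 288 - m² a perfect square.
m = 12: 288 - 12² = 288 - 144 = 144 = 12² ✓
So m = 12, n = 12.

m = 12, n = 12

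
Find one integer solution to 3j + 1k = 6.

Step 1: Check solvability.
gcd(3, 1) = 1
Since 1 divides 6, solutions exist.

Step 2: Apply extended Euclidean algorithm to find gcd.
We find integers such that 3*x0 + 1*y0 = 1

Step 3: Scale the particular solution.
Multiply by 6/1 = 6:
j = 0, k = 6

Step 4: Verify.
3*(0) + 1*(6) = 6 = 6 ✓

j = 0, k = 6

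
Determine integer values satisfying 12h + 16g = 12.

Step 1: Check solvability.
gcd(12, 16) = 4
Since 4 divides 12, solutions exist.

Step 2: Apply extended Euclidean algorithm to find gcd.
We find integers such that 12*x0 + 16*y0 = 4

Step 3: Scale the particular solution.
Multiply by 12/4 = 3:
h = -3, g = 3

Step 4: Verify.
12*(-3) + 16*(3) = 12 = 12 ✓

h = -3, g = 3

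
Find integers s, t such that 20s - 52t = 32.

Step 1: Check solvability.
gcd(20, 52) = 4
Since 4 divides 32, solutions exist.

Step 2: Apply extended Euclidean algorithm to find gcd.
We find integers such that 20*x0 + 52*y0 = 4

Step 3: Scale the particular solution.
Multiply by 32/4 = 8:
s = -40, t = -16

Step 4: Verify.
20*(-40) - 52*(-16) = 32 = 32 ✓

s = -40, t = -16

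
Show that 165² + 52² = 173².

Compute a² + b² = 165² + 52² = 27225 + 2704 = 29929
Compute c² = 173² = 29929
Since 29929 = 29929, confirmed.

Yes, it is a Pythagorean triple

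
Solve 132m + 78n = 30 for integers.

Step 1: Check solvability.
gcd(132, 78) = 6
Since 6 divides 30, solutions exist.

Step 2: Apply extended Euclidean algorithm to find gcd.
We find integers such that 132*x0 + 78*y0 = 6

Step 3: Scale the particular solution.
Multiply by 30/6 = 5:
m = 15, n = -25

Step 4: Verify.
132*(15) + 78*(-25) = 30 = 30 ✓

m = 15, n = -25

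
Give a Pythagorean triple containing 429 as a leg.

We need the other leg and hypotenuse such that 429² + x² = c².
Take x = 72, c = 435: 429² + 72² = 184041 + 5184 = 189225 = 435² ✓
Triple: (429, 72, 435)

(429, 72, 435)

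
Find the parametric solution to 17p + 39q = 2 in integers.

Step 1: Compute gcd(17, 39) = 1.
Since 1 divides 2, solutions exist.

Step 2: Find a particular solution using extended Euclidean algorithm.
We get p₀ = -32, q₀ = 14.
Check: 17*-32 + 39*14 = 2 = 2 ✓

Step 3: Write the general solution.
p = -32 + (39/1)t = -32 + 39t
q = 14 - (17/1)t = 14 - 17t
for any integer t.

p = -32 + 39t, q = 14 - 17t for integer t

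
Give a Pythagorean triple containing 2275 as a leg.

We need the other leg and hypotenuse such that 2275² + x² = c².
Take x = 1596, c = 2779: 2275² + 1596² = 5175625 + 2547216 = 7722841 = 2779² ✓
Triple: (2275, 1596, 2779)

(2275, 1596, 2779)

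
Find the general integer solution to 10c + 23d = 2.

Step 1: Compute gcd(10, 23) = 1.
Since 1 divides 2, solutions exist.

Step 2: Find a particular solution using extended Euclidean algorithm.
We get c₀ = 14, d₀ = -6.
Check: 10*14 + 23*-6 = 2 = 2 ✓

Step 3: Write the general solution.
c = 14 + (23/1)t = 14 + 23t
d = -6 - (10/1)t = -6 - 10t
for any integer t.

c = 14 + 23t, d = -6 - 10t for integer t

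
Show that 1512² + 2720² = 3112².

Compute a² + b² = 1512² + 2720² = 2286144 + 7398400 = 9684544
Compute c² = 3112² = 9684544
Since 9684544 = 9684544, confirmed.

Yes, it is a Pythagorean triple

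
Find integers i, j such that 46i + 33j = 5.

Step 1: Check solvability.
gcd(46, 33) = 1
Since 1 divides 5, solutions exist.

Step 2: Apply extended Euclidean algorithm to find gcd.
We find integers such that 46*x0 + 33*y0 = 1

Step 3: Scale the particular solution.
Multiply by 5/1 = 5:
i = -25, j = 35

Step 4: Verify.
46*(-25) + 33*(35) = 5 = 5 ✓

i = -25, j = 35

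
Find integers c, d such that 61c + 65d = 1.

Step 1: Check solvability.
gcd(61, 65) = 1
Since 1 divides 1, solutions exist.

Step 2: Apply extended Euclidean algorithm to find gcd.
We find integers such that 61*x0 + 65*y0 = 1

Step 3: Scale the particular solution.
Multiply by 1/1 = 1:
c = 16, d = -15

Step 4: Verify.
61*(16) + 65*(-15) = 1 = 1 ✓

c = 16, d = -15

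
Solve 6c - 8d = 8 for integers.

Step 1: Check solvability.
gcd(6, 8) = 2
Since 2 divides 8, solutions exist.

Step 2: Apply extended Euclidean algorithm to find gcd.
We find integers such that 6*x0 + 8*y0 = 2

Step 3: Scale the particular solution.
Multiply by 8/2 = 4:
c = -4, d = -4

Step 4: Verify.
6*(-4) - 8*(-4) = 8 = 8 ✓

c = -4, d = -4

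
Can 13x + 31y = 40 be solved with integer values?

Step 1: Compute gcd(13, 31).
gcd(13, 31) = 1

Step 2: Check divisibility.
Does 1 divide 40? 40 = 1 x 40, so yes.

By the theorem on linear Diophantine equations, 13x + 31y = 40 has integer solutions if and only if gcd(13, 31) divides 40. Since 1 | 40, solutions exist.

Yes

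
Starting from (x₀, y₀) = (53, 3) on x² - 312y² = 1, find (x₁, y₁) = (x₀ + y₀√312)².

Solutions to x² - Dy² = 1 are generated by powers of (x₀ + y₀√D).
The next solution satisfies x₁ + y₁√312 = (x₀ + y₀√312)², giving:
x₁ = x₀² + 312y₀² = 53² + 312·3² = 2809 + 2808 = 5617
y₁ = 2x₀y₀ = 2·53·3 = 318

Verify: 5617² - 312·318² = 31550689 - 31550688 = 1 ✓

x = 5617, y = 318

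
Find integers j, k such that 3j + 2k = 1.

Step 1: Check solvability.
gcd(3, 2) = 1
Since 1 divides 1, solutions exist.

Step 2: Apply extended Euclidean algorithm to find gcd.
We find integers such that 3*x0 + 2*y0 = 1

Step 3: Scale the particular solution.
Multiply by 1/1 = 1:
j = 1, k = -1

Step 4: Verify.
3*(1) + 2*(-1) = 1 = 1 ✓

j = 1, k = -1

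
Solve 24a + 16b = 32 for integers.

Step 1: Check solvability.
gcd(24, 16) = 8
Since 8 divides 32, solutions exist.

Step 2: Apply extended Euclidean algorithm to find gcd.
We find integers such that 24*x0 + 16*y0 = 8

Step 3: Scale the particular solution.
Multiply by 32/8 = 4:
a = 4, b = -4

Step 4: Verify.
24*(4) + 16*(-4) = 32 = 32 ✓

a = 4, b = -4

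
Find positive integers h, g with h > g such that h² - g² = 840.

Factor: h² - g² = (h+g)(h-g) = 840.
We need two factors of 840 with the same parity.
Use h+g = 420 and h-g = 2 (product 420·2 = 840).
Adding: 2h = 422, so h = 211.
Subtracting: 2g = 418, so g = 209.
Check: 211² - 209² = 44521 - 43681 = 840 ✓

h = 211, g = 209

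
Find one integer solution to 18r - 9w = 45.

Step 1: Check solvability.
gcd(18, 9) = 9
Since 9 divides 45, solutions exist.

Step 2: Apply extended Euclidean algorithm to find gcd.
We find integers such that 18*x0 + 9*y0 = 9

Step 3: Scale the particular solution.
Multiply by 45/9 = 5:
r = 0, w = -5

Step 4: Verify.
18*(0) - 9*(-5) = 45 = 45 ✓

r = 0, w = -5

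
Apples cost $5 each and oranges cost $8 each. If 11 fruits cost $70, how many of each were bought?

Let a = apples, o = oranges.
a + o = 11
5a + 8o = 70
Substitute o = 11 - a:
5a + 8(11 - a) = 70
(5 - 8)a = 70 - 88
-3a = -18
a = 6, o = 11 - 6 = 5

Apples: 6, Oranges: 5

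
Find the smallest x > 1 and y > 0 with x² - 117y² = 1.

We seek the smallest positive integers (x, y) with x² - 117y² = 1, i.e., x² = 117y² + 1.
Try successive y values:
y = 1: x² = 117·1² + 1 = 118, not a perfect square
y = 2: x² = 117·2² + 1 = 469, not a perfect square
y = 3: x² = 117·3² + 1 = 1054, not a perfect square
... continuing the search (or via continued fractions) ...
y = 60: x² = 117·60² + 1 = 421201, x = 649 ✓

Verify: 649² - 117·60² = 421201 - 421200 = 1 ✓

x = 649, y = 60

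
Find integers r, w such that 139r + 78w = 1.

Step 1: Check solvability.
gcd(139, 78) = 1
Since 1 divides 1, solutions exist.

Step 2: Apply extended Euclidean algorithm to find gcd.
We find integers such that 139*x0 + 78*y0 = 1

Step 3: Scale the particular solution.
Multiply by 1/1 = 1:
r = -23, w = 41

Step 4: Verify.
139*(-23) + 78*(41) = 1 = 1 ✓

r = -23, w = 41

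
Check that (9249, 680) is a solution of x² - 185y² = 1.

Compute x² = 9249² = 85544001
Compute 185y² = 185·680² = 185·462400 = 85544000
x² - 185y² = 85544001 - 85544000 = 1
Since this equals 1, (9249, 680) is a solution.

Yes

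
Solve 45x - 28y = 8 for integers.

Step 1: Check solvability.
gcd(45, 28) = 1
Since 1 divides 8, solutions exist.

Step 2: Apply extended Euclidean algorithm to find gcd.
We find integers such that 45*x0 + 28*y0 = 1

Step 3: Scale the particular solution.
Multiply by 8/1 = 8:
x = 40, y = 64

Step 4: Verify.
45*(40) - 28*(64) = 8 = 8 ✓

x = 40, y = 64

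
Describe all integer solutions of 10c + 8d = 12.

Step 1: Compute gcd(10, 8) = 2.
Since 2 divides 12, solutions exist.

Step 2: Find a particular solution using extended Euclidean algorithm.
We get c₀ = 6, d₀ = -6.
Check: 10*6 + 8*-6 = 12 = 12 ✓

Step 3: Write the general solution.
c = 6 + (8/2)t = 6 + 4t
d = -6 - (10/2)t = -6 - 5t
for any integer t.

c = 6 + 4t, d = -6 - 5t for integer t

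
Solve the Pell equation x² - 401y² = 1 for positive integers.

We seek the smallest positive integers (x, y) with x² - 401y² = 1, i.e., x² = 401y² + 1.
Try successive y values:
y = 1: x² = 401·1² + 1 = 402, not a perfect square
y = 2: x² = 401·2² + 1 = 1605, not a perfect square
y = 3: x² = 401·3² + 1 = 3610, not a perfect square
... continuing the search (or via continued fractions) ...
y = 40: x² = 401·40² + 1 = 641601, x = 801 ✓

Verify: 801² - 401·40² = 641601 - 641600 = 1 ✓

x = 801, y = 40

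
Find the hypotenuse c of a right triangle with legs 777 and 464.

c² = a² + b² = 777² + 464² = 603729 + 215296 = 819025
c = sqrt(819025) = 905

905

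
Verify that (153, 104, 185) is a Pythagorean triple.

Compute a² + b² = 153² + 104² = 23409 + 10816 = 34225
Compute c² = 185² = 34225
Since 34225 = 34225, confirmed.

Yes, it is a Pythagorean triple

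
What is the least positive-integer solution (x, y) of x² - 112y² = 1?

We seek the smallest positive integers (x, y) with x² - 112y² = 1, i.e., x² = 112y² + 1.
Try successive y values:
y = 1: x² = 112·1² + 1 = 113, not a perfect square
y = 2: x² = 112·2² + 1 = 449, not a perfect square
y = 3: x² = 112·3² + 1 = 1009, not a perfect square
... continuing the search (or via continued fractions) ...
y = 12: x² = 112·12² + 1 = 16129, x = 127 ✓

Verify: 127² - 112·12² = 16129 - 16128 = 1 ✓

x = 127, y = 12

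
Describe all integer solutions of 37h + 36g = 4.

Step 1: Compute gcd(37, 36) = 1.
Since 1 divides 4, solutions exist.

Step 2: Find a particular solution using extended Euclidean algorithm.
We get h₀ = 4, g₀ = -4.
Check: 37*4 + 36*-4 = 4 = 4 ✓

Step 3: Write the general solution.
h = 4 + (36/1)t = 4 + 36t
g = -4 - (37/1)t = -4 - 37t
for any integer t.

h = 4 + 36t, g = -4 - 37t for integer t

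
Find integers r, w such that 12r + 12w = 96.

Step 1: Check solvability.
gcd(12, 12) = 12
Since 12 divides 96, solutions exist.

Step 2: Apply extended Euclidean algorithm to find gcd.
We find integers such that 12*x0 + 12*y0 = 12

Step 3: Scale the particular solution.
Multiply by 96/12 = 8:
r = 0, w = 8

Step 4: Verify.
12*(0) + 12*(8) = 96 = 96 ✓

r = 0, w = 8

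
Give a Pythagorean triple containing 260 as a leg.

We need the other leg and hypotenuse such that 260² + x² = c².
Take x = 651, c = 701: 260² + 651² = 67600 + 423801 = 491401 = 701² ✓
Triple: (651, 260, 701)

(651, 260, 701)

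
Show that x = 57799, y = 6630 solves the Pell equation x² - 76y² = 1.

Compute x² = 57799² = 3340724401
Compute 76y² = 76·6630² = 76·43956900 = 3340724400
x² - 76y² = 3340724401 - 3340724400 = 1
Since this equals 1, (57799, 6630) is a solution.

Yes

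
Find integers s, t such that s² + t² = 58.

We need to find integers s, t > 0 such that s² + t² = 58.
Trying s = 3: t² = 58 - 3² = 58 - 9 = 49
t = 7
Check: 3² + 7² = 9 + 49 = 58 ✓

58 = 3² + 7²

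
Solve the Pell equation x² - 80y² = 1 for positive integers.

We seek the smallest positive integers (x, y) with x² - 80y² = 1, i.e., x² = 80y² + 1.
Try successive y values:
y = 1: x² = 80·1² + 1 = 81, x = 9 ✓

Verify: 9² - 80·1² = 81 - 80 = 1 ✓

x = 9, y = 1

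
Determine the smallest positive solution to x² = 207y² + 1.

We seek the smallest positive integers (x, y) with x² - 207y² = 1, i.e., x² = 207y² + 1.
Try successive y values:
y = 1: x² = 207·1² + 1 = 208, not a perfect square
y = 2: x² = 207·2² + 1 = 829, not a perfect square
y = 3: x² = 207·3² + 1 = 1864, not a perfect square
... continuing the search (or via continued fractions) ...
y = 80: x² = 207·80² + 1 = 1324801, x = 1151 ✓

Verify: 1151² - 207·80² = 1324801 - 1324800 = 1 ✓

x = 1151, y = 80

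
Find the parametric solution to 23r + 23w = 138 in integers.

Step 1: Compute gcd(23, 23) = 23.
Since 23 divides 138, solutions exist.

Step 2: Find a particular solution using extended Euclidean algorithm.
We get r₀ = 0, w₀ = 6.
Check: 23*0 + 23*6 = 138 = 138 ✓

Step 3: Write the general solution.
r = 0 + (23/23)t = 0 + 1t
w = 6 - (23/23)t = 6 - 1t
for any integer t.

r = 0 + 1t, w = 6 - 1t for integer t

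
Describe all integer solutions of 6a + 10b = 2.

Step 1: Compute gcd(6, 10) = 2.
Since 2 divides 2, solutions exist.

Step 2: Find a particular solution using extended Euclidean algorithm.
We get a₀ = 2, b₀ = -1.
Check: 6*2 + 10*-1 = 2 = 2 ✓

Step 3: Write the general solution.
a = 2 + (10/2)t = 2 + 5t
b = -1 - (6/2)t = -1 - 3t
for any integer t.

a = 2 + 5t, b = -1 - 3t for integer t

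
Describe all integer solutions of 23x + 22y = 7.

Step 1: Compute gcd(23, 22) = 1.
Since 1 divides 7, solutions exist.

Step 2: Find a particular solution using extended Euclidean algorithm.
We get x₀ = 7, y₀ = -7.
Check: 23*7 + 22*-7 = 7 = 7 ✓

Step 3: Write the general solution.
x = 7 + (22/1)t = 7 + 22t
y = -7 - (23/1)t = -7 - 23t
for any integer t.

x = 7 + 22t, y = -7 - 23t for integer t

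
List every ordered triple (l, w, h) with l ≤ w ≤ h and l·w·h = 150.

Iterate l from 1 to ⌊150^(1/3)⌋. For each l dividing 150, iterate w ≥ l with w dividing 150/l, and set h = 150/(l·w).
Triples found (10): (1×1×150), (1×2×75), (1×3×50), (1×5×30), (1×6×25), (1×10×15), (2×3×25), (2×5×15), (3×5×10), (5×5×6)

(1×1×150), (1×2×75), (1×3×50), (1×5×30), (1×6×25), (1×10×15), (2×3×25), (2×5×15), (3×5×10), (5×5×6)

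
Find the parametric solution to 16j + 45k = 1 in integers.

Step 1: Compute gcd(16, 45) = 1.
Since 1 divides 1, solutions exist.

Step 2: Find a particular solution using extended Euclidean algorithm.
We get j₀ = -14, k₀ = 5.
Check: 16*-14 + 45*5 = 1 = 1 ✓

Step 3: Write the general solution.
j = -14 + (45/1)t = -14 + 45t
k = 5 - (16/1)t = 5 - 16t
for any integer t.

j = -14 + 45t, k = 5 - 16t for integer t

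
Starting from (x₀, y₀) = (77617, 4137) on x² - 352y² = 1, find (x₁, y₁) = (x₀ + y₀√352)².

Solutions to x² - Dy² = 1 are generated by powers of (x₀ + y₀√D).
The next solution satisfies x₁ + y₁√352 = (x₀ + y₀√352)², giving:
x₁ = x₀² + 352y₀² = 77617² + 352·4137² = 6024398689 + 6024398688 = 12048797377
y₁ = 2x₀y₀ = 2·77617·4137 = 642203058

Verify: 12048797377² - 352·642203058² = 145173518232002080129 - 145173518232002080128 = 1 ✓

x = 12048797377, y = 642203058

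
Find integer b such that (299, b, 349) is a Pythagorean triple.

b² = c² - a² = 349² - 299² = 121801 - 89401 = 32400
b = sqrt(32400) = 180

180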